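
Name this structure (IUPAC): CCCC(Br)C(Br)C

2,3-dibromohexane

The parent chain contains 6 carbons (hexane).
The numbering direction is chosen so that the substituent locant set {2,3} is lower than {4,5} at the first point of difference.
With this numbering: bromo groups at C-2 and C-3.
Assembling the pieces gives 2,3-dibromohexane.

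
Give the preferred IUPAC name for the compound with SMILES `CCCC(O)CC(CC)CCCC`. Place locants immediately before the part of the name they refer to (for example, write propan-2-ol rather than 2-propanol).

The longest carbon chain that includes the –OH group has 10 carbons, so the parent hydride is decane.
The principal characteristic group is an alcohol (–OH), named with the suffix -ol.
Number the chain so that numbering from this end puts the hydroxyl group at C-4 rather than C-7.
This places the hydroxyl at C-4; an ethyl group at C-6.
Assembling the pieces gives 6-ethyldecan-4-ol.

6-ethyldecan-4-ol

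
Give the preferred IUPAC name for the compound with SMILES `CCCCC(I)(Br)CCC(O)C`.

The longest chain bearing the –OH group is 9 carbons long (nonane).
The highest-priority functional group is an alcohol (–OH), so the name ends in -ol.
Number the chain so that numbering from this end puts the hydroxyl group at C-2 rather than C-8.
That gives the hydroxyl at C-2; a bromo group at C-5; an iodo group at C-5.
The substituents are ordered alphabetically, ignoring any di-/tri- multipliers.
The name is 5-bromo-5-iodononan-2-ol.

5-bromo-5-iodononan-2-ol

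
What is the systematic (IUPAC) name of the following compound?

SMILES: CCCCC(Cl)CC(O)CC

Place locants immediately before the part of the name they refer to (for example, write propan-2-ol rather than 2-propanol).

The longest chain bearing the –OH group is 9 carbons long (nonane).
The principal characteristic group is an alcohol (–OH), named with the suffix -ol.
The numbering direction is chosen so that numbering from this end puts the hydroxyl group at C-3 rather than C-7.
That gives the hydroxyl at C-3; a chloro group at C-5.
Putting it together: 5-chlorononan-3-ol.

5-chlorononan-3-ol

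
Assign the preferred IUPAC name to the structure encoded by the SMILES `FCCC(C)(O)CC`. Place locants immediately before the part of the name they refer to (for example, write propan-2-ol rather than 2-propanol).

1-fluoro-3-methylpentan-3-ol

Counting along the main chain through the –OH group gives 5 carbons: the parent is pentane.
An alcohol (–OH) is the principal characteristic group, giving the suffix -ol.
Choose the numbering such that the substituent locant set {1,3} is lower than {3,5} at the first point of difference.
That gives the hydroxyl at C-3; a fluoro group at C-1; a methyl group at C-3.
The substituents are ordered alphabetically, ignoring any di-/tri- multipliers.
Assembling the pieces gives 1-fluoro-3-methylpentan-3-ol.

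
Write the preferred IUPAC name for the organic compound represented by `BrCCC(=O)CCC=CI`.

The longest carbon chain that includes the carbonyl and the multiple bond has 7 carbons, so the parent hydride is heptane.
The highest-priority functional group is a ketone (C=O on an internal carbon), so the name ends in -one.
There is one C=C double bond, indicated by the ending -ene.
The numbering direction is chosen so that numbering from this end puts the carbonyl group at C-3 rather than C-5.
With this numbering: the carbonyl at C-3; the double bond between C-6 and C-7; a bromo group at C-1; an iodo group at C-7.
The substituents are ordered alphabetically, ignoring any di-/tri- multipliers.
Putting it together: 1-bromo-7-iodohept-6-en-3-one.

1-bromo-7-iodohept-6-en-3-one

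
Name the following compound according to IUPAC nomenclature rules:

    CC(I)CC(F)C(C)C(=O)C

Counting along the main chain through the carbonyl gives 7 carbons: the parent is heptane.
The principal characteristic group is a ketone (C=O on an internal carbon), named with the suffix -one.
Choose the numbering such that numbering from this end puts the carbonyl group at C-2 rather than C-6.
With this numbering: the carbonyl at C-2; a fluoro group at C-4; an iodo group at C-6; a methyl group at C-3.
The substituents are ordered alphabetically, ignoring any di-/tri- multipliers.
Assembling the pieces gives 4-fluoro-6-iodo-3-methylheptan-2-one.

4-fluoro-6-iodo-3-methylheptan-2-one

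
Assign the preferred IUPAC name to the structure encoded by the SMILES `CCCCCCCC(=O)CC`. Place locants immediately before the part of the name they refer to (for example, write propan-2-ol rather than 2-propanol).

decan-3-one

The longest carbon chain that includes the carbonyl has 10 carbons, so the parent hydride is decane.
The highest-priority functional group is a ketone (C=O on an internal carbon), so the name ends in -one.
The numbering direction is chosen so that numbering from this end puts the carbonyl group at C-3 rather than C-8.
This places the carbonyl at C-3.
Assembling the pieces gives decan-3-one.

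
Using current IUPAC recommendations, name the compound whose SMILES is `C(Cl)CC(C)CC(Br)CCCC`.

The parent chain contains 9 carbons (nonane).
The numbering direction is chosen so that the substituent locant set {1,3,5} is lower than {5,7,9} at the first point of difference.
With this numbering: a bromo group at C-5; a chloro group at C-1; a methyl group at C-3.
Substituent prefixes are cited in alphabetical order (multiplying prefixes like di-/tri- are ignored for ordering).
Putting it together: 5-bromo-1-chloro-3-methylnonane.

5-bromo-1-chloro-3-methylnonane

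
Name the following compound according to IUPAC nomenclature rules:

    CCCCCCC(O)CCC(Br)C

2-bromoundecan-5-ol

The longest chain bearing the –OH group is 11 carbons long (undecane).
An alcohol (–OH) is the principal characteristic group, giving the suffix -ol.
The numbering direction is chosen so that numbering from this end puts the hydroxyl group at C-5 rather than C-7.
That gives the hydroxyl at C-5; a bromo group at C-2.
Putting it together: 2-bromoundecan-5-ol.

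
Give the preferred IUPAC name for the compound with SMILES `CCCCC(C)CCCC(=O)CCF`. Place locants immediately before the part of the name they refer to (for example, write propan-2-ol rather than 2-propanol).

1-fluoro-7-methylundecan-3-one

Counting along the main chain through the carbonyl gives 11 carbons: the parent is undecane.
The principal characteristic group is a ketone (C=O on an internal carbon), named with the suffix -one.
The numbering direction is chosen so that numbering from this end puts the carbonyl group at C-3 rather than C-9.
This places the carbonyl at C-3; a fluoro group at C-1; a methyl group at C-7.
Substituent prefixes are cited in alphabetical order (multiplying prefixes like di-/tri- are ignored for ordering).
The name is 1-fluoro-7-methylundecan-3-one.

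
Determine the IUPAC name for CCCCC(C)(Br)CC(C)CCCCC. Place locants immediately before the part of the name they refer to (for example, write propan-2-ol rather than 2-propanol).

5-bromo-5,7-dimethyldodecane

The longest continuous carbon chain has 12 atoms, so the parent hydride is dodecane.
Choose the numbering such that the substituent locant set {5,5,7} is lower than {6,8,8} at the first point of difference.
This places a bromo group at C-5; methyl groups at C-5 and C-7.
The substituents are ordered alphabetically, ignoring any di-/tri- multipliers.
Assembling the pieces gives 5-bromo-5,7-dimethyldodecane.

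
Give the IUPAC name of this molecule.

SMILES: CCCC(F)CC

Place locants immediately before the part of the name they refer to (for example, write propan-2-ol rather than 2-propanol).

3-fluorohexane

The longest continuous carbon chain has 6 atoms, so the parent hydride is hexane.
The numbering direction is chosen so that the substituent locant set {3} is lower than {4} at the first point of difference.
With this numbering: a fluoro group at C-3.
Assembling the pieces gives 3-fluorohexane.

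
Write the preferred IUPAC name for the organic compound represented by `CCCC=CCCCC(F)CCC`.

9-fluorododec-4-ene

Counting along the main chain through the multiple bond gives 12 carbons: the parent is dodecane.
A C=C double bond in the chain gives the infix -ene-.
The numbering direction is chosen so that numbering from this end puts the double bond at C-4 rather than C-8.
This places the double bond between C-4 and C-5; a fluoro group at C-9.
The name is 9-fluorododec-4-ene.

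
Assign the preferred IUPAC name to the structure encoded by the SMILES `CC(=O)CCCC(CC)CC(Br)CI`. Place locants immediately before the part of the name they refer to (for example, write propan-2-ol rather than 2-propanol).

8-bromo-6-ethyl-9-iodononan-2-one

The longest chain bearing the carbonyl is 9 carbons long (nonane).
A ketone (C=O on an internal carbon) is the principal characteristic group, giving the suffix -one.
Number the chain so that numbering from this end puts the carbonyl group at C-2 rather than C-8.
That gives the carbonyl at C-2; a bromo group at C-8; an ethyl group at C-6; an iodo group at C-9.
The substituents are ordered alphabetically, ignoring any di-/tri- multipliers.
Putting it together: 8-bromo-6-ethyl-9-iodononan-2-one.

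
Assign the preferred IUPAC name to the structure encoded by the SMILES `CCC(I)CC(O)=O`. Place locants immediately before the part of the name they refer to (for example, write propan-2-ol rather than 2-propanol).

3-iodopentanoic acid

The longest chain bearing the –COOH group is 5 carbons long (pentane).
The highest-priority functional group is a carboxylic acid (terminal –COOH), so the name ends in -oic acid.
The numbering direction is chosen so that the carboxylic acid carbon is C-1 by definition.
With this numbering: an iodo group at C-3.
The name is 3-iodopentanoic acid.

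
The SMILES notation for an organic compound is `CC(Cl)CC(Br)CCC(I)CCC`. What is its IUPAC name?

4-bromo-2-chloro-7-iododecane

The longest continuous carbon chain has 10 atoms, so the parent hydride is decane.
Choose the numbering such that the substituent locant set {2,4,7} is lower than {4,7,9} at the first point of difference.
With this numbering: a bromo group at C-4; a chloro group at C-2; an iodo group at C-7.
Substituent prefixes are cited in alphabetical order (multiplying prefixes like di-/tri- are ignored for ordering).
Assembling the pieces gives 4-bromo-2-chloro-7-iododecane.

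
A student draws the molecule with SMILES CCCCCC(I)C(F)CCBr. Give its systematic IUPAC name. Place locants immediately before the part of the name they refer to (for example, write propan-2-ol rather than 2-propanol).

1-bromo-3-fluoro-4-iodononane

The longest continuous carbon chain has 9 atoms, so the parent hydride is nonane.
Number the chain so that the substituent locant set {1,3,4} is lower than {6,7,9} at the first point of difference.
That gives a bromo group at C-1; a fluoro group at C-3; an iodo group at C-4.
The substituents are ordered alphabetically, ignoring any di-/tri- multipliers.
Assembling the pieces gives 1-bromo-3-fluoro-4-iodononane.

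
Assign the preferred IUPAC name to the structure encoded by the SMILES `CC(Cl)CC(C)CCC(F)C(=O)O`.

7-chloro-2-fluoro-5-methyloctanoic acid

The longest carbon chain that includes the –COOH group has 8 carbons, so the parent hydride is octane.
The highest-priority functional group is a carboxylic acid (terminal –COOH), so the name ends in -oic acid.
The numbering direction is chosen so that the carboxylic acid carbon is C-1 by definition.
This places a chloro group at C-7; a fluoro group at C-2; a methyl group at C-5.
Prefixes are listed alphabetically: chloro, fluoro, methyl.
Putting it together: 7-chloro-2-fluoro-5-methyloctanoic acid.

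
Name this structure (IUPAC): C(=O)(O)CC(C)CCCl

5-chloro-3-methylpentanoic acid

The longest chain bearing the –COOH group is 5 carbons long (pentane).
The principal characteristic group is a carboxylic acid (terminal –COOH), named with the suffix -oic acid.
Number the chain so that the carboxylic acid carbon is C-1 by definition.
This places a chloro group at C-5; a methyl group at C-3.
Prefixes are listed alphabetically: chloro, methyl.
Assembling the pieces gives 5-chloro-3-methylpentanoic acid.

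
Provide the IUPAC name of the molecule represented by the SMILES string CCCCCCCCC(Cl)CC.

The longest carbon chain is 11 atoms: the parent is undecane.
Number the chain so that the substituent locant set {3} is lower than {9} at the first point of difference.
This places a chloro group at C-3.
Putting it together: 3-chloroundecane.

3-chloroundecane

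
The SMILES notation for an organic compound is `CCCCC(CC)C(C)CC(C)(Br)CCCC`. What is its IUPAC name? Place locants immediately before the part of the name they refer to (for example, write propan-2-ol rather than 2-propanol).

The longest carbon chain is 12 atoms: the parent is dodecane.
Number the chain so that the substituent locant set {5,5,7,8} is lower than {5,6,8,8} at the first point of difference.
That gives a bromo group at C-5; an ethyl group at C-8; methyl groups at C-5 and C-7.
Prefixes are listed alphabetically: bromo, ethyl, methyl.
The name is 5-bromo-8-ethyl-5,7-dimethyldodecane.

5-bromo-8-ethyl-5,7-dimethyldodecane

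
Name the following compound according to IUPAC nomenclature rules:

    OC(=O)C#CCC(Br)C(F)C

5-bromo-6-fluorohept-2-ynoic acid

Counting along the main chain through the –COOH group and the multiple bond gives 7 carbons: the parent is heptane.
The highest-priority functional group is a carboxylic acid (terminal –COOH), so the name ends in -oic acid.
The chain contains a C≡C triple bond, so the unsaturation ending is -yne.
Number the chain so that the carboxylic acid carbon is C-1 by definition.
This places the triple bond between C-2 and C-3; a bromo group at C-5; a fluoro group at C-6.
Prefixes are listed alphabetically: bromo, fluoro.
Assembling the pieces gives 5-bromo-6-fluorohept-2-ynoic acid.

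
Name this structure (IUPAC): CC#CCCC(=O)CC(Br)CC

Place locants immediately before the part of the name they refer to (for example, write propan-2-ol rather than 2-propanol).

3-bromodec-8-yn-5-one

The longest carbon chain that includes the carbonyl and the multiple bond has 10 carbons, so the parent hydride is decane.
The principal characteristic group is a ketone (C=O on an internal carbon), named with the suffix -one.
There is one C≡C triple bond, indicated by the ending -yne.
The numbering direction is chosen so that numbering from this end puts the carbonyl group at C-5 rather than C-6.
This places the carbonyl at C-5; the triple bond between C-8 and C-9; a bromo group at C-3.
Assembling the pieces gives 3-bromodec-8-yn-5-one.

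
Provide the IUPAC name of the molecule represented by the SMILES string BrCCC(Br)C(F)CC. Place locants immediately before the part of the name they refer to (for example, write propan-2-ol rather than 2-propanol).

The parent chain contains 6 carbons (hexane).
Choose the numbering such that the substituent locant set {1,3,4} is lower than {3,4,6} at the first point of difference.
That gives bromo groups at C-1 and C-3; a fluoro group at C-4.
Prefixes are listed alphabetically: bromo, fluoro.
Assembling the pieces gives 1,3-dibromo-4-fluorohexane.

1,3-dibromo-4-fluorohexane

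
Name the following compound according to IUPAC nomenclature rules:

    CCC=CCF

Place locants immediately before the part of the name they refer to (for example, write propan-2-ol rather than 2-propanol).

The longest chain bearing the multiple bond is 5 carbons long (pentane).
There is one C=C double bond, indicated by the ending -ene.
The numbering direction is chosen so that numbering from this end puts the double bond at C-2 rather than C-3.
This places the double bond between C-2 and C-3; a fluoro group at C-1.
Assembling the pieces gives 1-fluoropent-2-ene.

1-fluoropent-2-ene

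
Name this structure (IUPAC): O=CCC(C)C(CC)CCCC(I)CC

4-ethyl-8-iodo-3-methyldecanal

The longest chain bearing the –CHO group is 10 carbons long (decane).
The principal characteristic group is an aldehyde (terminal –CHO), named with the suffix -al.
Choose the numbering such that the aldehyde carbon is C-1 by definition.
That gives an ethyl group at C-4; an iodo group at C-8; a methyl group at C-3.
Prefixes are listed alphabetically: ethyl, iodo, methyl.
Putting it together: 4-ethyl-8-iodo-3-methyldecanal.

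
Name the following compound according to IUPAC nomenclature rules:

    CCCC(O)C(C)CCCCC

5-methyldecan-4-ol

The longest carbon chain that includes the –OH group has 10 carbons, so the parent hydride is decane.
The principal characteristic group is an alcohol (–OH), named with the suffix -ol.
The numbering direction is chosen so that numbering from this end puts the hydroxyl group at C-4 rather than C-7.
That gives the hydroxyl at C-4; a methyl group at C-5.
Putting it together: 5-methyldecan-4-ol.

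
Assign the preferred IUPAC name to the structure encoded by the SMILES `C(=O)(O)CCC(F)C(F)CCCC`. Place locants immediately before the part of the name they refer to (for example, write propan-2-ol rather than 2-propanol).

4,5-difluorononanoic acid

Counting along the main chain through the –COOH group gives 9 carbons: the parent is nonane.
The principal characteristic group is a carboxylic acid (terminal –COOH), named with the suffix -oic acid.
Choose the numbering such that the carboxylic acid carbon is C-1 by definition.
That gives fluoro groups at C-4 and C-5.
Assembling the pieces gives 4,5-difluorononanoic acid.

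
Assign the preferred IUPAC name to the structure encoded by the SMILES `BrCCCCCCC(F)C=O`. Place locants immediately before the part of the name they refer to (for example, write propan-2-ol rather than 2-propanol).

The longest carbon chain that includes the –CHO group has 8 carbons, so the parent hydride is octane.
An aldehyde (terminal –CHO) is the principal characteristic group, giving the suffix -al.
Choose the numbering such that the aldehyde carbon is C-1 by definition.
With this numbering: a bromo group at C-8; a fluoro group at C-2.
Prefixes are listed alphabetically: bromo, fluoro.
Assembling the pieces gives 8-bromo-2-fluorooctanal.

8-bromo-2-fluorooctanal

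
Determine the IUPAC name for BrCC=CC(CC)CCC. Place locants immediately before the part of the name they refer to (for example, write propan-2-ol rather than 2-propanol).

The longest chain bearing the multiple bond is 7 carbons long (heptane).
The chain contains a C=C double bond, so the unsaturation ending is -ene.
The numbering direction is chosen so that numbering from this end puts the double bond at C-2 rather than C-5.
That gives the double bond between C-2 and C-3; a bromo group at C-1; an ethyl group at C-4.
Prefixes are listed alphabetically: bromo, ethyl.
Putting it together: 1-bromo-4-ethylhept-2-ene.

1-bromo-4-ethylhept-2-ene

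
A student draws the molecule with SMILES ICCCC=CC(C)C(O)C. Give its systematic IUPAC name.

The longest chain bearing the –OH group and the multiple bond is 8 carbons long (octane).
The principal characteristic group is an alcohol (–OH), named with the suffix -ol.
A C=C double bond in the chain gives the infix -ene-.
Number the chain so that numbering from this end puts the hydroxyl group at C-2 rather than C-7.
That gives the hydroxyl at C-2; the double bond between C-4 and C-5; an iodo group at C-8; a methyl group at C-3.
Substituent prefixes are cited in alphabetical order (multiplying prefixes like di-/tri- are ignored for ordering).
Putting it together: 8-iodo-3-methyloct-4-en-2-ol.

8-iodo-3-methyloct-4-en-2-ol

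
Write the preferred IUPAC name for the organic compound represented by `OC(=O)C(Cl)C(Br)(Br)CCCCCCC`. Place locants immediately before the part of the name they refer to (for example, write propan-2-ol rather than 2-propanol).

3,3-dibromo-2-chlorodecanoic acid

The longest chain bearing the –COOH group is 10 carbons long (decane).
A carboxylic acid (terminal –COOH) is the principal characteristic group, giving the suffix -oic acid.
Number the chain so that the carboxylic acid carbon is C-1 by definition.
This places two bromo groups at C-3; a chloro group at C-2.
Substituent prefixes are cited in alphabetical order (multiplying prefixes like di-/tri- are ignored for ordering).
The name is 3,3-dibromo-2-chlorodecanoic acid.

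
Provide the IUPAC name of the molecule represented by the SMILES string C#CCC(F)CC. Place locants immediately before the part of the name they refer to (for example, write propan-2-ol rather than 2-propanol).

4-fluorohex-1-yne

The longest carbon chain that includes the multiple bond has 6 carbons, so the parent hydride is hexane.
There is one C≡C triple bond, indicated by the ending -yne.
Number the chain so that numbering from this end puts the triple bond at C-1 rather than C-5.
With this numbering: the triple bond between C-1 and C-2; a fluoro group at C-4.
Putting it together: 4-fluorohex-1-yne.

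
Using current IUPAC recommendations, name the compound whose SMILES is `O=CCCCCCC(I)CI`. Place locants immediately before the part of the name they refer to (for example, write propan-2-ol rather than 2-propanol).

Counting along the main chain through the –CHO group gives 8 carbons: the parent is octane.
The highest-priority functional group is an aldehyde (terminal –CHO), so the name ends in -al.
Number the chain so that the aldehyde carbon is C-1 by definition.
That gives iodo groups at C-7 and C-8.
Assembling the pieces gives 7,8-diiodooctanal.

7,8-diiodooctanal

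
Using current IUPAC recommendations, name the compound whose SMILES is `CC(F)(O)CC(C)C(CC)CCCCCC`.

The longest chain bearing the –OH group is 11 carbons long (undecane).
The highest-priority functional group is an alcohol (–OH), so the name ends in -ol.
Number the chain so that numbering from this end puts the hydroxyl group at C-2 rather than C-10.
That gives the hydroxyl at C-2; an ethyl group at C-5; a fluoro group at C-2; a methyl group at C-4.
The substituents are ordered alphabetically, ignoring any di-/tri- multipliers.
Assembling the pieces gives 5-ethyl-2-fluoro-4-methylundecan-2-ol.

5-ethyl-2-fluoro-4-methylundecan-2-ol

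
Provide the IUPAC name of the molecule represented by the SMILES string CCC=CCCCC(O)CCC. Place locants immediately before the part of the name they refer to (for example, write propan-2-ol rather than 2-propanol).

Counting along the main chain through the –OH group and the multiple bond gives 11 carbons: the parent is undecane.
The principal characteristic group is an alcohol (–OH), named with the suffix -ol.
A C=C double bond in the chain gives the infix -ene-.
Choose the numbering such that numbering from this end puts the hydroxyl group at C-4 rather than C-8.
With this numbering: the hydroxyl at C-4; the double bond between C-8 and C-9.
Putting it together: undec-8-en-4-ol.

undec-8-en-4-ol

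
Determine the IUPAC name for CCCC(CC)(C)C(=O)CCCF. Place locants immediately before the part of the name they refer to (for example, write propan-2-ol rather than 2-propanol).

5-ethyl-1-fluoro-5-methyloctan-4-one

The longest chain bearing the carbonyl is 8 carbons long (octane).
The principal characteristic group is a ketone (C=O on an internal carbon), named with the suffix -one.
Choose the numbering such that numbering from this end puts the carbonyl group at C-4 rather than C-5.
With this numbering: the carbonyl at C-4; an ethyl group at C-5; a fluoro group at C-1; a methyl group at C-5.
Substituent prefixes are cited in alphabetical order (multiplying prefixes like di-/tri- are ignored for ordering).
Putting it together: 5-ethyl-1-fluoro-5-methyloctan-4-one.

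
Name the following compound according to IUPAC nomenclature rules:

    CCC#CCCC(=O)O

hept-4-ynoic acid

The longest carbon chain that includes the –COOH group and the multiple bond has 7 carbons, so the parent hydride is heptane.
A carboxylic acid (terminal –COOH) is the principal characteristic group, giving the suffix -oic acid.
The chain contains a C≡C triple bond, so the unsaturation ending is -yne.
Choose the numbering such that the carboxylic acid carbon is C-1 by definition.
That gives the triple bond between C-4 and C-5.
Assembling the pieces gives hept-4-ynoic acid.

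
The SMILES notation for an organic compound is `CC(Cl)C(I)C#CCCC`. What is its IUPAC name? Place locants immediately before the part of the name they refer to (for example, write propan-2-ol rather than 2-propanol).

The longest chain bearing the multiple bond is 8 carbons long (octane).
A C≡C triple bond in the chain gives the infix -yne-.
The numbering direction is chosen so that the substituent locant set {2,3} is lower than {6,7} at the first point of difference.
This places the triple bond between C-4 and C-5; a chloro group at C-2; an iodo group at C-3.
Substituent prefixes are cited in alphabetical order (multiplying prefixes like di-/tri- are ignored for ordering).
Putting it together: 2-chloro-3-iodooct-4-yne.

2-chloro-3-iodooct-4-yne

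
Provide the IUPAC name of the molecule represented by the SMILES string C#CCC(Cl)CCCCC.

Counting along the main chain through the multiple bond gives 9 carbons: the parent is nonane.
There is one C≡C triple bond, indicated by the ending -yne.
The numbering direction is chosen so that numbering from this end puts the triple bond at C-1 rather than C-8.
This places the triple bond between C-1 and C-2; a chloro group at C-4.
The name is 4-chloronon-1-yne.

4-chloronon-1-yne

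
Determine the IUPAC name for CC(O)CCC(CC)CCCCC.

Counting along the main chain through the –OH group gives 10 carbons: the parent is decane.
The principal characteristic group is an alcohol (–OH), named with the suffix -ol.
The numbering direction is chosen so that numbering from this end puts the hydroxyl group at C-2 rather than C-9.
With this numbering: the hydroxyl at C-2; an ethyl group at C-5.
The name is 5-ethyldecan-2-ol.

5-ethyldecan-2-ol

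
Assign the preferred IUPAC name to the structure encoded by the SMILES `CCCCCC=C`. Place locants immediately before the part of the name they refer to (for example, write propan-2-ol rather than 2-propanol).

hept-1-ene

The longest chain bearing the multiple bond is 7 carbons long (heptane).
A C=C double bond in the chain gives the infix -ene-.
The numbering direction is chosen so that numbering from this end puts the double bond at C-1 rather than C-6.
That gives the double bond between C-1 and C-2.
Assembling the pieces gives hept-1-ene.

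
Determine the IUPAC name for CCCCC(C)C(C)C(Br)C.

2-bromo-3,4-dimethyloctane

The parent chain contains 8 carbons (octane).
Choose the numbering such that the substituent locant set {2,3,4} is lower than {5,6,7} at the first point of difference.
With this numbering: a bromo group at C-2; methyl groups at C-3 and C-4.
Substituent prefixes are cited in alphabetical order (multiplying prefixes like di-/tri- are ignored for ordering).
The name is 2-bromo-3,4-dimethyloctane.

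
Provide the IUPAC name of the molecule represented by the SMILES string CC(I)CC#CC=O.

5-iodohex-2-ynal

The longest chain bearing the –CHO group and the multiple bond is 6 carbons long (hexane).
The highest-priority functional group is an aldehyde (terminal –CHO), so the name ends in -al.
A C≡C triple bond in the chain gives the infix -yne-.
The numbering direction is chosen so that the aldehyde carbon is C-1 by definition.
With this numbering: the triple bond between C-2 and C-3; an iodo group at C-5.
Putting it together: 5-iodohex-2-ynal.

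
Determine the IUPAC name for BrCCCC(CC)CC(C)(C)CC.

The longest carbon chain is 8 atoms: the parent is octane.
Choose the numbering such that the substituent locant set {1,4,6,6} is lower than {3,3,5,8} at the first point of difference.
With this numbering: a bromo group at C-1; an ethyl group at C-4; two methyl groups at C-6.
Prefixes are listed alphabetically: bromo, ethyl, methyl.
Putting it together: 1-bromo-4-ethyl-6,6-dimethyloctane.

1-bromo-4-ethyl-6,6-dimethyloctane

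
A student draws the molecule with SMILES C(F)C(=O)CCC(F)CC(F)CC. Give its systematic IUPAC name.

1,5,7-trifluorononan-2-one

The longest carbon chain that includes the carbonyl has 9 carbons, so the parent hydride is nonane.
A ketone (C=O on an internal carbon) is the principal characteristic group, giving the suffix -one.
The numbering direction is chosen so that numbering from this end puts the carbonyl group at C-2 rather than C-8.
That gives the carbonyl at C-2; fluoro groups at C-1 and C-5 and C-7.
Putting it together: 1,5,7-trifluorononan-2-one.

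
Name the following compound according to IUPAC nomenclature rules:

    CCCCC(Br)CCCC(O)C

6-bromodecan-2-ol

Counting along the main chain through the –OH group gives 10 carbons: the parent is decane.
The highest-priority functional group is an alcohol (–OH), so the name ends in -ol.
The numbering direction is chosen so that numbering from this end puts the hydroxyl group at C-2 rather than C-9.
That gives the hydroxyl at C-2; a bromo group at C-6.
Putting it together: 6-bromodecan-2-ol.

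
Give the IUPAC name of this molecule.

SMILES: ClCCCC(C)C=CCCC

9-chloro-6-methylnon-4-ene

The longest carbon chain that includes the multiple bond has 9 carbons, so the parent hydride is nonane.
There is one C=C double bond, indicated by the ending -ene.
The numbering direction is chosen so that numbering from this end puts the double bond at C-4 rather than C-5.
That gives the double bond between C-4 and C-5; a chloro group at C-9; a methyl group at C-6.
Substituent prefixes are cited in alphabetical order (multiplying prefixes like di-/tri- are ignored for ordering).
The name is 9-chloro-6-methylnon-4-ene.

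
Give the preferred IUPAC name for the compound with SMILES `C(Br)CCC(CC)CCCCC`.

The longest continuous carbon chain has 9 atoms, so the parent hydride is nonane.
Choose the numbering such that the substituent locant set {1,4} is lower than {6,9} at the first point of difference.
With this numbering: a bromo group at C-1; an ethyl group at C-4.
Substituent prefixes are cited in alphabetical order (multiplying prefixes like di-/tri- are ignored for ordering).
The name is 1-bromo-4-ethylnonane.

1-bromo-4-ethylnonane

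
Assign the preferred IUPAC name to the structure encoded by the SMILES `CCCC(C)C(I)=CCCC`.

The longest chain bearing the multiple bond is 9 carbons long (nonane).
The chain contains a C=C double bond, so the unsaturation ending is -ene.
Choose the numbering such that numbering from this end puts the double bond at C-4 rather than C-5.
This places the double bond between C-4 and C-5; an iodo group at C-5; a methyl group at C-6.
The substituents are ordered alphabetically, ignoring any di-/tri- multipliers.
The name is 5-iodo-6-methylnon-4-ene.

5-iodo-6-methylnon-4-ene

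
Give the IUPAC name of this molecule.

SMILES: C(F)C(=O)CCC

1-fluoropentan-2-one

The longest carbon chain that includes the carbonyl has 5 carbons, so the parent hydride is pentane.
A ketone (C=O on an internal carbon) is the principal characteristic group, giving the suffix -one.
Number the chain so that numbering from this end puts the carbonyl group at C-2 rather than C-4.
That gives the carbonyl at C-2; a fluoro group at C-1.
The name is 1-fluoropentan-2-one.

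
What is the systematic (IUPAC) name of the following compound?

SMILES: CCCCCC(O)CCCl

Counting along the main chain through the –OH group gives 8 carbons: the parent is octane.
An alcohol (–OH) is the principal characteristic group, giving the suffix -ol.
The numbering direction is chosen so that numbering from this end puts the hydroxyl group at C-3 rather than C-6.
That gives the hydroxyl at C-3; a chloro group at C-1.
Assembling the pieces gives 1-chlorooctan-3-ol.

1-chlorooctan-3-ol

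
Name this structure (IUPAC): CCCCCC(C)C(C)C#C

Counting along the main chain through the multiple bond gives 9 carbons: the parent is nonane.
The chain contains a C≡C triple bond, so the unsaturation ending is -yne.
Choose the numbering such that numbering from this end puts the triple bond at C-1 rather than C-8.
That gives the triple bond between C-1 and C-2; methyl groups at C-3 and C-4.
The name is 3,4-dimethylnon-1-yne.

3,4-dimethylnon-1-yne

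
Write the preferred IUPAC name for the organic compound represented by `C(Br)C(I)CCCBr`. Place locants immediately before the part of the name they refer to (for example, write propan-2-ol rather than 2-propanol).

The parent chain contains 5 carbons (pentane).
Choose the numbering such that the substituent locant set {1,2,5} is lower than {1,4,5} at the first point of difference.
This places bromo groups at C-1 and C-5; an iodo group at C-2.
Prefixes are listed alphabetically: bromo, iodo.
Assembling the pieces gives 1,5-dibromo-2-iodopentane.

1,5-dibromo-2-iodopentane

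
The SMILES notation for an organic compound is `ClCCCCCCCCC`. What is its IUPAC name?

1-chlorononane

The longest continuous carbon chain has 9 atoms, so the parent hydride is nonane.
Number the chain so that the substituent locant set {1} is lower than {9} at the first point of difference.
With this numbering: a chloro group at C-1.
Assembling the pieces gives 1-chlorononane.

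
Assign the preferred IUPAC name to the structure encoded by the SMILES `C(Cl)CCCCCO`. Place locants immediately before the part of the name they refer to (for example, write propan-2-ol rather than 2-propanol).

6-chlorohexan-1-ol

The longest carbon chain that includes the –OH group has 6 carbons, so the parent hydride is hexane.
An alcohol (–OH) is the principal characteristic group, giving the suffix -ol.
Choose the numbering such that numbering from this end puts the hydroxyl group at C-1 rather than C-6.
This places the hydroxyl at C-1; a chloro group at C-6.
Assembling the pieces gives 6-chlorohexan-1-ol.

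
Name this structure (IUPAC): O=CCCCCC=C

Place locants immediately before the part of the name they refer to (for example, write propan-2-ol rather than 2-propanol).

Counting along the main chain through the –CHO group and the multiple bond gives 7 carbons: the parent is heptane.
The principal characteristic group is an aldehyde (terminal –CHO), named with the suffix -al.
The chain contains a C=C double bond, so the unsaturation ending is -ene.
Number the chain so that the aldehyde carbon is C-1 by definition.
With this numbering: the double bond between C-6 and C-7.
The name is hept-6-enal.

hept-6-enal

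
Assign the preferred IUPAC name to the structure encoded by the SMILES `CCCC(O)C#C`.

The longest carbon chain that includes the –OH group and the multiple bond has 6 carbons, so the parent hydride is hexane.
An alcohol (–OH) is the principal characteristic group, giving the suffix -ol.
A C≡C triple bond in the chain gives the infix -yne-.
The numbering direction is chosen so that numbering from this end puts the hydroxyl group at C-3 rather than C-4.
This places the hydroxyl at C-3; the triple bond between C-1 and C-2.
Assembling the pieces gives hex-1-yn-3-ol.

hex-1-yn-3-ol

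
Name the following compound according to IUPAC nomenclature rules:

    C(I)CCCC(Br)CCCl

The longest carbon chain is 7 atoms: the parent is heptane.
Number the chain so that the substituent locant set {1,3,7} is lower than {1,5,7} at the first point of difference.
This places a bromo group at C-3; a chloro group at C-1; an iodo group at C-7.
Substituent prefixes are cited in alphabetical order (multiplying prefixes like di-/tri- are ignored for ordering).
The name is 3-bromo-1-chloro-7-iodoheptane.

3-bromo-1-chloro-7-iodoheptane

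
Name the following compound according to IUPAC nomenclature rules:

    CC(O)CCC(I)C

The longest chain bearing the –OH group is 6 carbons long (hexane).
The principal characteristic group is an alcohol (–OH), named with the suffix -ol.
Number the chain so that numbering from this end puts the hydroxyl group at C-2 rather than C-5.
With this numbering: the hydroxyl at C-2; an iodo group at C-5.
Assembling the pieces gives 5-iodohexan-2-ol.

5-iodohexan-2-ol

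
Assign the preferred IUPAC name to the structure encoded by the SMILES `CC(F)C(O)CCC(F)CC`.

The longest chain bearing the –OH group is 8 carbons long (octane).
The principal characteristic group is an alcohol (–OH), named with the suffix -ol.
The numbering direction is chosen so that numbering from this end puts the hydroxyl group at C-3 rather than C-6.
This places the hydroxyl at C-3; fluoro groups at C-2 and C-6.
Assembling the pieces gives 2,6-difluorooctan-3-ol.

2,6-difluorooctan-3-ol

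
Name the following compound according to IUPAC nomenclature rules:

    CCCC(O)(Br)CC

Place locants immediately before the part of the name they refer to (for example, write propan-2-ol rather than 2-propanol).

3-bromohexan-3-ol

The longest carbon chain that includes the –OH group has 6 carbons, so the parent hydride is hexane.
The principal characteristic group is an alcohol (–OH), named with the suffix -ol.
Choose the numbering such that numbering from this end puts the hydroxyl group at C-3 rather than C-4.
That gives the hydroxyl at C-3; a bromo group at C-3.
Assembling the pieces gives 3-bromohexan-3-ol.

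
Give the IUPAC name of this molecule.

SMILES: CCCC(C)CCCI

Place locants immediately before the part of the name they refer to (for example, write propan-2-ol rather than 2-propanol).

The parent chain contains 7 carbons (heptane).
The numbering direction is chosen so that the substituent locant set {1,4} is lower than {4,7} at the first point of difference.
With this numbering: an iodo group at C-1; a methyl group at C-4.
Substituent prefixes are cited in alphabetical order (multiplying prefixes like di-/tri- are ignored for ordering).
Assembling the pieces gives 1-iodo-4-methylheptane.

1-iodo-4-methylheptane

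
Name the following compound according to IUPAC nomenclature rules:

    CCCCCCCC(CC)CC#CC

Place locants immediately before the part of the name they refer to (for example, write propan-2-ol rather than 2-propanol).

The longest carbon chain that includes the multiple bond has 12 carbons, so the parent hydride is dodecane.
A C≡C triple bond in the chain gives the infix -yne-.
The numbering direction is chosen so that numbering from this end puts the triple bond at C-2 rather than C-10.
That gives the triple bond between C-2 and C-3; an ethyl group at C-5.
Putting it together: 5-ethyldodec-2-yne.

5-ethyldodec-2-yne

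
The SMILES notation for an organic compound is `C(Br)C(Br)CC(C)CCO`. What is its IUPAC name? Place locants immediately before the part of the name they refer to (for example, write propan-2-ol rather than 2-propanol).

The longest chain bearing the –OH group is 6 carbons long (hexane).
The highest-priority functional group is an alcohol (–OH), so the name ends in -ol.
Choose the numbering such that numbering from this end puts the hydroxyl group at C-1 rather than C-6.
With this numbering: the hydroxyl at C-1; bromo groups at C-5 and C-6; a methyl group at C-3.
Substituent prefixes are cited in alphabetical order (multiplying prefixes like di-/tri- are ignored for ordering).
Assembling the pieces gives 5,6-dibromo-3-methylhexan-1-ol.

5,6-dibromo-3-methylhexan-1-ol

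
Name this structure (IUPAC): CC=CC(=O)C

pent-3-en-2-one

The longest chain bearing the carbonyl and the multiple bond is 5 carbons long (pentane).
The highest-priority functional group is a ketone (C=O on an internal carbon), so the name ends in -one.
The chain contains a C=C double bond, so the unsaturation ending is -ene.
Choose the numbering such that numbering from this end puts the carbonyl group at C-2 rather than C-4.
With this numbering: the carbonyl at C-2; the double bond between C-3 and C-4.
Putting it together: pent-3-en-2-one.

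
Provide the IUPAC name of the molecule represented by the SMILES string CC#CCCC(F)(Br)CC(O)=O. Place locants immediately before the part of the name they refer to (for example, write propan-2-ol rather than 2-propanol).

The longest carbon chain that includes the –COOH group and the multiple bond has 8 carbons, so the parent hydride is octane.
The principal characteristic group is a carboxylic acid (terminal –COOH), named with the suffix -oic acid.
The chain contains a C≡C triple bond, so the unsaturation ending is -yne.
Choose the numbering such that the carboxylic acid carbon is C-1 by definition.
This places the triple bond between C-6 and C-7; a bromo group at C-3; a fluoro group at C-3.
Substituent prefixes are cited in alphabetical order (multiplying prefixes like di-/tri- are ignored for ordering).
Assembling the pieces gives 3-bromo-3-fluorooct-6-ynoic acid.

3-bromo-3-fluorooct-6-ynoic acid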